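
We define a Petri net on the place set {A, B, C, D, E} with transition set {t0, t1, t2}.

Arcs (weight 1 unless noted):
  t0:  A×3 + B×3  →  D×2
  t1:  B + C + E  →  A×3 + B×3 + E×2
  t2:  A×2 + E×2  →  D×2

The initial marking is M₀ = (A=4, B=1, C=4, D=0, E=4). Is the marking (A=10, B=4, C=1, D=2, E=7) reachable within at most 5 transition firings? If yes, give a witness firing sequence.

step 1: fire t1:  (A=4, B=1, C=4, D=0, E=4) → (A=7, B=3, C=3, D=0, E=5)
step 2: fire t1:  (A=7, B=3, C=3, D=0, E=5) → (A=10, B=5, C=2, D=0, E=6)
step 3: fire t0:  (A=10, B=5, C=2, D=0, E=6) → (A=7, B=2, C=2, D=2, E=6)
step 4: fire t1:  (A=7, B=2, C=2, D=2, E=6) → (A=10, B=4, C=1, D=2, E=7)

YES — reachable via ⟨t1, t1, t0, t1⟩ (4 firings)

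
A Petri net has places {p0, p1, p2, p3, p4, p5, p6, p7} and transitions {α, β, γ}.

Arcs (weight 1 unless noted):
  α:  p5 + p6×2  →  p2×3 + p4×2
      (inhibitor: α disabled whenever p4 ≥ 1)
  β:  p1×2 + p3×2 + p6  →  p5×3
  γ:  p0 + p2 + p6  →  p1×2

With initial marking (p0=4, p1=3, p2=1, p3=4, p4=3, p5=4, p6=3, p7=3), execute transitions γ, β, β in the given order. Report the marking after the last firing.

step 1: fire γ:  (p0=4, p1=3, p2=1, p3=4, p4=3, p5=4, p6=3, p7=3) → (p0=3, p1=5, p2=0, p3=4, p4=3, p5=4, p6=2, p7=3)
step 2: fire β:  (p0=3, p1=5, p2=0, p3=4, p4=3, p5=4, p6=2, p7=3) → (p0=3, p1=3, p2=0, p3=2, p4=3, p5=7, p6=1, p7=3)
step 3: fire β:  (p0=3, p1=3, p2=0, p3=2, p4=3, p5=7, p6=1, p7=3) → (p0=3, p1=1, p2=0, p3=0, p4=3, p5=10, p6=0, p7=3)

(p0=3, p1=1, p2=0, p3=0, p4=3, p5=10, p6=0, p7=3)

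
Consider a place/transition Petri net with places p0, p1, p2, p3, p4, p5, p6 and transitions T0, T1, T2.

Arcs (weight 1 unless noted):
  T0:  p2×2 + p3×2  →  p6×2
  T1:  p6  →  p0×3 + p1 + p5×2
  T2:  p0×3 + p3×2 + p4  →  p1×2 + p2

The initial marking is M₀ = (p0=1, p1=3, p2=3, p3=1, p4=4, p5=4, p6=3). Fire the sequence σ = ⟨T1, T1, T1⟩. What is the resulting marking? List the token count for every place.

(p0=10, p1=6, p2=3, p3=1, p4=4, p5=10, p6=0)

step 1: fire T1:  (p0=1, p1=3, p2=3, p3=1, p4=4, p5=4, p6=3) → (p0=4, p1=4, p2=3, p3=1, p4=4, p5=6, p6=2)
step 2: fire T1:  (p0=4, p1=4, p2=3, p3=1, p4=4, p5=6, p6=2) → (p0=7, p1=5, p2=3, p3=1, p4=4, p5=8, p6=1)
step 3: fire T1:  (p0=7, p1=5, p2=3, p3=1, p4=4, p5=8, p6=1) → (p0=10, p1=6, p2=3, p3=1, p4=4, p5=10, p6=0)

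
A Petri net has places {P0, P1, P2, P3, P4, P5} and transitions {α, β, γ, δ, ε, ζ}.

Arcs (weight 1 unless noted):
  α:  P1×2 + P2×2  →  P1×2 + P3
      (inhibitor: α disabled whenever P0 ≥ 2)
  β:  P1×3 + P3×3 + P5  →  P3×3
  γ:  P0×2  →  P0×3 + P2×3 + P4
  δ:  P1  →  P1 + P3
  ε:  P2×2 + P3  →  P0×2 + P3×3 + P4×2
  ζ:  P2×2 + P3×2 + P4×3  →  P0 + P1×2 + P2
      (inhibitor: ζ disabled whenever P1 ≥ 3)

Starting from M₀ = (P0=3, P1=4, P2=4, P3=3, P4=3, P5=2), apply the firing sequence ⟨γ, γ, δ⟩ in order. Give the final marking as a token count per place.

step 1: fire γ:  (P0=3, P1=4, P2=4, P3=3, P4=3, P5=2) → (P0=4, P1=4, P2=7, P3=3, P4=4, P5=2)
step 2: fire γ:  (P0=4, P1=4, P2=7, P3=3, P4=4, P5=2) → (P0=5, P1=4, P2=10, P3=3, P4=5, P5=2)
step 3: fire δ:  (P0=5, P1=4, P2=10, P3=3, P4=5, P5=2) → (P0=5, P1=4, P2=10, P3=4, P4=5, P5=2)

(P0=5, P1=4, P2=10, P3=4, P4=5, P5=2)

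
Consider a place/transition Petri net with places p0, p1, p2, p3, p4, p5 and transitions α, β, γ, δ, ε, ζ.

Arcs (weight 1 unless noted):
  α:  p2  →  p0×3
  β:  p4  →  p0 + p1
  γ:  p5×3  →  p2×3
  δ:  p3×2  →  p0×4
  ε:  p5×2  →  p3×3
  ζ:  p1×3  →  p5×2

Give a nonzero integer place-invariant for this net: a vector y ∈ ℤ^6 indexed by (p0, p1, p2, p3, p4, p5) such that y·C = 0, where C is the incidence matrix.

Incidence matrix C (rows=places, cols=transitions):
        α    β    γ    δ    ε    ζ
   p0   3    1    0    4    0    0
   p1   0    1    0    0    0   -3
   p2  -1    0    3    0    0    0
   p3   0    0    0   -2    3    0
   p4   0   -1    0    0    0    0
   p5   0    0   -3    0   -2    2

Candidate y = [1, 2, 3, 2, 3, 3]; check y·C column-wise:
  col α: 1·3 + 2·0 + 3·-1 + 2·0 + 3·0 + 3·0 = 0
  col β: 1·1 + 2·1 + 3·0 + 2·0 + 3·-1 + 3·0 = 0
  col γ: 1·0 + 2·0 + 3·3 + 2·0 + 3·0 + 3·-3 = 0
  col δ: 1·4 + 2·0 + 3·0 + 2·-2 + 3·0 + 3·0 = 0
  col ε: 1·0 + 2·0 + 3·0 + 2·3 + 3·0 + 3·-2 = 0
  col ζ: 1·0 + 2·-3 + 3·0 + 2·0 + 3·0 + 3·2 = 0

y = (p0:1, p1:2, p2:3, p3:2, p4:3, p5:3)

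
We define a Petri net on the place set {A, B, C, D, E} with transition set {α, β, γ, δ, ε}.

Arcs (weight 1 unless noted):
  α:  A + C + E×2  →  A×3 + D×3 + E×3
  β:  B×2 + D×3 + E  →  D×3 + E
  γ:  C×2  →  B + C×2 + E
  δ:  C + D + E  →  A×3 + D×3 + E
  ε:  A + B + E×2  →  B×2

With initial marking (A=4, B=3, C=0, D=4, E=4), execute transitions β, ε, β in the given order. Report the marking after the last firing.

(A=3, B=0, C=0, D=4, E=2)

step 1: fire β:  (A=4, B=3, C=0, D=4, E=4) → (A=4, B=1, C=0, D=4, E=4)
step 2: fire ε:  (A=4, B=1, C=0, D=4, E=4) → (A=3, B=2, C=0, D=4, E=2)
step 3: fire β:  (A=3, B=2, C=0, D=4, E=2) → (A=3, B=0, C=0, D=4, E=2)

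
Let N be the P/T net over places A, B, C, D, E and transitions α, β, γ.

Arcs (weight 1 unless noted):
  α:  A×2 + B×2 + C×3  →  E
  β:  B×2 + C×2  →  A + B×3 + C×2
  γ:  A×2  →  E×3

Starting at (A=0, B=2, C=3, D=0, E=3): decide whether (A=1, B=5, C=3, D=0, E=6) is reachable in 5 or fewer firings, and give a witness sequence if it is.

YES — reachable via ⟨β, β, β, γ⟩ (4 firings)

step 1: fire β:  (A=0, B=2, C=3, D=0, E=3) → (A=1, B=3, C=3, D=0, E=3)
step 2: fire β:  (A=1, B=3, C=3, D=0, E=3) → (A=2, B=4, C=3, D=0, E=3)
step 3: fire β:  (A=2, B=4, C=3, D=0, E=3) → (A=3, B=5, C=3, D=0, E=3)
step 4: fire γ:  (A=3, B=5, C=3, D=0, E=3) → (A=1, B=5, C=3, D=0, E=6)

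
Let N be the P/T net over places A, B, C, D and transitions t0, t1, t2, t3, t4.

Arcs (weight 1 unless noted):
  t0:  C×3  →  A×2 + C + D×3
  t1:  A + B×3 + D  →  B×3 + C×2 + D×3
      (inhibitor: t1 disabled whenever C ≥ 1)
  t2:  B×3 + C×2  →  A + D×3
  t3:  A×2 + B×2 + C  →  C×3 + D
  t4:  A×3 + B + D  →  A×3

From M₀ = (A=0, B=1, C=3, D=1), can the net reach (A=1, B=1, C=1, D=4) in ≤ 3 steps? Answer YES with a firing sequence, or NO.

depth 0: 1 marking
depth 1: 2 markings reached so far
depth 2: 2 markings reached so far
(frontier empty at depth 2; search complete)
target is not among the 2 markings reachable within 3 steps

NO — not reachable within 3 firings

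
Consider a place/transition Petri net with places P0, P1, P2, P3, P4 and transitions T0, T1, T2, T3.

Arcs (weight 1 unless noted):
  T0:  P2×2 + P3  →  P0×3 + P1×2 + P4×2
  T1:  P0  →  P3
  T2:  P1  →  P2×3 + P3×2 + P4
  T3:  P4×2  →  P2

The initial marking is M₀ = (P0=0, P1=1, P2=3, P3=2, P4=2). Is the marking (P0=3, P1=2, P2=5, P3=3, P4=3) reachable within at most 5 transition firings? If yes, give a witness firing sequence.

YES — reachable via ⟨T0, T2, T3⟩ (3 firings)

step 1: fire T0:  (P0=0, P1=1, P2=3, P3=2, P4=2) → (P0=3, P1=3, P2=1, P3=1, P4=4)
step 2: fire T2:  (P0=3, P1=3, P2=1, P3=1, P4=4) → (P0=3, P1=2, P2=4, P3=3, P4=5)
step 3: fire T3:  (P0=3, P1=2, P2=4, P3=3, P4=5) → (P0=3, P1=2, P2=5, P3=3, P4=3)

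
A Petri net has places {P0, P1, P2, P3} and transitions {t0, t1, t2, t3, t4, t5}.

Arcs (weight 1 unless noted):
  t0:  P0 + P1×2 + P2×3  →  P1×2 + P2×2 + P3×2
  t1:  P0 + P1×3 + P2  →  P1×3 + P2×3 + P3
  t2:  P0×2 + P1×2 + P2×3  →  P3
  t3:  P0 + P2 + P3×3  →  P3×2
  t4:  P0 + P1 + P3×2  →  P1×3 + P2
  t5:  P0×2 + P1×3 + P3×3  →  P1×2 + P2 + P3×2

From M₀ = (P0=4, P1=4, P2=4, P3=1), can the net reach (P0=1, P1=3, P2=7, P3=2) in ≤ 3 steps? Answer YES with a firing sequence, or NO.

NO — not reachable within 3 firings

depth 0: 1 marking
depth 1: 4 markings reached so far
depth 2: 14 markings reached so far
depth 3: 33 markings reached so far
target is not among the 33 markings reachable within 3 steps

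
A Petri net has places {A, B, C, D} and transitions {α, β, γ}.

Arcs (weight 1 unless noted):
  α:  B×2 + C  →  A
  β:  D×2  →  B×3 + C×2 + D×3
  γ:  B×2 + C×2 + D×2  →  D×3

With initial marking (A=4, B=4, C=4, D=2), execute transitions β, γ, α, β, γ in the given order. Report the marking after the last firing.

(A=5, B=4, C=3, D=6)

step 1: fire β:  (A=4, B=4, C=4, D=2) → (A=4, B=7, C=6, D=3)
step 2: fire γ:  (A=4, B=7, C=6, D=3) → (A=4, B=5, C=4, D=4)
step 3: fire α:  (A=4, B=5, C=4, D=4) → (A=5, B=3, C=3, D=4)
step 4: fire β:  (A=5, B=3, C=3, D=4) → (A=5, B=6, C=5, D=5)
step 5: fire γ:  (A=5, B=6, C=5, D=5) → (A=5, B=4, C=3, D=6)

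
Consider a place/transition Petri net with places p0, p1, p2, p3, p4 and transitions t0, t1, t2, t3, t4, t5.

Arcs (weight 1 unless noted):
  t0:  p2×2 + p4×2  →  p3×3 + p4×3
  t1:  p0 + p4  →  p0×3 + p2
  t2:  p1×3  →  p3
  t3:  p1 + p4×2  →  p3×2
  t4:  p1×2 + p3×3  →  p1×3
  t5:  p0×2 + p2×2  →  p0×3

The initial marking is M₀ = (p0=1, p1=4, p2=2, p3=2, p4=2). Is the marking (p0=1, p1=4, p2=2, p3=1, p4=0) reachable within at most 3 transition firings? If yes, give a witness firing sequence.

step 1: fire t3:  (p0=1, p1=4, p2=2, p3=2, p4=2) → (p0=1, p1=3, p2=2, p3=4, p4=0)
step 2: fire t4:  (p0=1, p1=3, p2=2, p3=4, p4=0) → (p0=1, p1=4, p2=2, p3=1, p4=0)

YES — reachable via ⟨t3, t4⟩ (2 firings)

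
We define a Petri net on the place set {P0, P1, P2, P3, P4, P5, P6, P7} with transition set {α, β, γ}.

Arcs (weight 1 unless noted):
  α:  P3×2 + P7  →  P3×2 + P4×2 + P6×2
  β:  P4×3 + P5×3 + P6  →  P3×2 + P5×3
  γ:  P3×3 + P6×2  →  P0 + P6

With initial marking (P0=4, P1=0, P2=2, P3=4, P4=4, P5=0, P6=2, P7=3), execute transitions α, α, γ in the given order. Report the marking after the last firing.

(P0=5, P1=0, P2=2, P3=1, P4=8, P5=0, P6=5, P7=1)

step 1: fire α:  (P0=4, P1=0, P2=2, P3=4, P4=4, P5=0, P6=2, P7=3) → (P0=4, P1=0, P2=2, P3=4, P4=6, P5=0, P6=4, P7=2)
step 2: fire α:  (P0=4, P1=0, P2=2, P3=4, P4=6, P5=0, P6=4, P7=2) → (P0=4, P1=0, P2=2, P3=4, P4=8, P5=0, P6=6, P7=1)
step 3: fire γ:  (P0=4, P1=0, P2=2, P3=4, P4=8, P5=0, P6=6, P7=1) → (P0=5, P1=0, P2=2, P3=1, P4=8, P5=0, P6=5, P7=1)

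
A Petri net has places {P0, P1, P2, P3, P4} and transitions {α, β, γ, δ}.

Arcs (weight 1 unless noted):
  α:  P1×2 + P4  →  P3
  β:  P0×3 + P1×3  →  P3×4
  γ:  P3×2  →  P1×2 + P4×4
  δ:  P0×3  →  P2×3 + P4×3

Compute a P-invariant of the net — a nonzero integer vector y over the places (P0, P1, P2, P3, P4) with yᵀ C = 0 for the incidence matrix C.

Incidence matrix C (rows=places, cols=transitions):
        α    β    γ    δ
   P0   0   -3    0   -3
   P1  -2   -3    2    0
   P2   0    0    0    3
   P3   1    4   -2    0
   P4  -1    0    4    3

Candidate y = [3, 1, 2, 3, 1]; check y·C column-wise:
  col α: 3·0 + 1·-2 + 2·0 + 3·1 + 1·-1 = 0
  col β: 3·-3 + 1·-3 + 2·0 + 3·4 + 1·0 = 0
  col γ: 3·0 + 1·2 + 2·0 + 3·-2 + 1·4 = 0
  col δ: 3·-3 + 1·0 + 2·3 + 3·0 + 1·3 = 0

y = (P0:3, P1:1, P2:2, P3:3, P4:1)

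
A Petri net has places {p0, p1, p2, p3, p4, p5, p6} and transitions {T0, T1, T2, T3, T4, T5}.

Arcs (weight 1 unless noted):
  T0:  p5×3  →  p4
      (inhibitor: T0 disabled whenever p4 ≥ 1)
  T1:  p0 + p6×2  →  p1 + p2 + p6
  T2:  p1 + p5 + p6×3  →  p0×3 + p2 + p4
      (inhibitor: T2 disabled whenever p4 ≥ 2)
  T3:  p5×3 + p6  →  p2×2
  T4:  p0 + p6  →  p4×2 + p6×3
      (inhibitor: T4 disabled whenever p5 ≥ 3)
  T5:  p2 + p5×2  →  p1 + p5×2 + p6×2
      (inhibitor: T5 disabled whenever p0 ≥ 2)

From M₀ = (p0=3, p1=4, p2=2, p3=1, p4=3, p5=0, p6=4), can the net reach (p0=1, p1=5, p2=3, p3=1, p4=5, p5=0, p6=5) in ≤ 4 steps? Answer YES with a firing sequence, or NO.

YES — reachable via ⟨T1, T4⟩ (2 firings)

step 1: fire T1:  (p0=3, p1=4, p2=2, p3=1, p4=3, p5=0, p6=4) → (p0=2, p1=5, p2=3, p3=1, p4=3, p5=0, p6=3)
step 2: fire T4:  (p0=2, p1=5, p2=3, p3=1, p4=3, p5=0, p6=3) → (p0=1, p1=5, p2=3, p3=1, p4=5, p5=0, p6=5)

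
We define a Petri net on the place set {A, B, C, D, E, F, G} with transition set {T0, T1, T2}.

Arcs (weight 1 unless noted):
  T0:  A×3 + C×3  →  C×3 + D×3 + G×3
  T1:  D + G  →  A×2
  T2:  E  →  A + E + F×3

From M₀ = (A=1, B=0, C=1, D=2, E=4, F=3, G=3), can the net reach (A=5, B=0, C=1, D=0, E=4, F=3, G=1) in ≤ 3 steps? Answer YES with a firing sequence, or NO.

YES — reachable via ⟨T1, T1⟩ (2 firings)

step 1: fire T1:  (A=1, B=0, C=1, D=2, E=4, F=3, G=3) → (A=3, B=0, C=1, D=1, E=4, F=3, G=2)
step 2: fire T1:  (A=3, B=0, C=1, D=1, E=4, F=3, G=2) → (A=5, B=0, C=1, D=0, E=4, F=3, G=1)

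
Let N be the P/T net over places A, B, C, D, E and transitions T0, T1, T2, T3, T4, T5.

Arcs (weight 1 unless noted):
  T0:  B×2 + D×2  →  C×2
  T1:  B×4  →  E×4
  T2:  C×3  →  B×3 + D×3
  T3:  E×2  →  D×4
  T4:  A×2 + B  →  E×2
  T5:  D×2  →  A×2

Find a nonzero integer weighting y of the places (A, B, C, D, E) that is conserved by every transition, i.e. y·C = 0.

y = (A:1, B:2, C:3, D:1, E:2)

Incidence matrix C (rows=places, cols=transitions):
       T0   T1   T2   T3   T4   T5
    A   0    0    0    0   -2    2
    B  -2   -4    3    0   -1    0
    C   2    0   -3    0    0    0
    D  -2    0    3    4    0   -2
    E   0    4    0   -2    2    0

Candidate y = [1, 2, 3, 1, 2]; check y·C column-wise:
  col T0: 1·0 + 2·-2 + 3·2 + 1·-2 + 2·0 = 0
  col T1: 1·0 + 2·-4 + 3·0 + 1·0 + 2·4 = 0
  col T2: 1·0 + 2·3 + 3·-3 + 1·3 + 2·0 = 0
  col T3: 1·0 + 2·0 + 3·0 + 1·4 + 2·-2 = 0
  col T4: 1·-2 + 2·-1 + 3·0 + 1·0 + 2·2 = 0
  col T5: 1·2 + 2·0 + 3·0 + 1·-2 + 2·0 = 0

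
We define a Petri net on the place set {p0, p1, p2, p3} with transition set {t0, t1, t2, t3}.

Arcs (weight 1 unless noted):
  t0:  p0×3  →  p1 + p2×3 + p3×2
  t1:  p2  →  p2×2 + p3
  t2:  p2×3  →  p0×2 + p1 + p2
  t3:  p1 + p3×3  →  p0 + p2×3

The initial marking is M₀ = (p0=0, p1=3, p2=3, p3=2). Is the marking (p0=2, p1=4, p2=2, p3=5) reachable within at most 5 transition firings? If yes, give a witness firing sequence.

depth 0: 1 marking
depth 1: 3 markings reached so far
depth 2: 6 markings reached so far
depth 3: 10 markings reached so far
depth 4: 17 markings reached so far
depth 5: 27 markings reached so far
target is not among the 27 markings reachable within 5 steps

NO — not reachable within 5 firings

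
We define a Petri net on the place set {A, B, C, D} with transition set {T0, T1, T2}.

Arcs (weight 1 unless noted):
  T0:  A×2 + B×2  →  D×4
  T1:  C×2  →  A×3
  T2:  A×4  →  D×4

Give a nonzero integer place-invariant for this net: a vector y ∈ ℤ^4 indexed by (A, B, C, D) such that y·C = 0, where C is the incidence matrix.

y = (A:2, B:2, C:3, D:2)

Incidence matrix C (rows=places, cols=transitions):
       T0   T1   T2
    A  -2    3   -4
    B  -2    0    0
    C   0   -2    0
    D   4    0    4

Candidate y = [2, 2, 3, 2]; check y·C column-wise:
  col T0: 2·-2 + 2·-2 + 3·0 + 2·4 = 0
  col T1: 2·3 + 2·0 + 3·-2 + 2·0 = 0
  col T2: 2·-4 + 2·0 + 3·0 + 2·4 = 0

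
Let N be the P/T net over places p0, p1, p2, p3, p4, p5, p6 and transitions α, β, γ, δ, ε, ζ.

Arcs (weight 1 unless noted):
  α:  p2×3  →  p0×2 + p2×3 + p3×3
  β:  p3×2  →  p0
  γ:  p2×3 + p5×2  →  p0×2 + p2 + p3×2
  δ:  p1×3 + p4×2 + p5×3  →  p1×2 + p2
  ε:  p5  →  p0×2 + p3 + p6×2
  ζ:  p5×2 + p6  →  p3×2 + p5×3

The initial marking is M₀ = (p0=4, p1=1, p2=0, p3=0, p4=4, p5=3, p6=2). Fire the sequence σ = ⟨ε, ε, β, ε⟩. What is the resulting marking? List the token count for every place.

step 1: fire ε:  (p0=4, p1=1, p2=0, p3=0, p4=4, p5=3, p6=2) → (p0=6, p1=1, p2=0, p3=1, p4=4, p5=2, p6=4)
step 2: fire ε:  (p0=6, p1=1, p2=0, p3=1, p4=4, p5=2, p6=4) → (p0=8, p1=1, p2=0, p3=2, p4=4, p5=1, p6=6)
step 3: fire β:  (p0=8, p1=1, p2=0, p3=2, p4=4, p5=1, p6=6) → (p0=9, p1=1, p2=0, p3=0, p4=4, p5=1, p6=6)
step 4: fire ε:  (p0=9, p1=1, p2=0, p3=0, p4=4, p5=1, p6=6) → (p0=11, p1=1, p2=0, p3=1, p4=4, p5=0, p6=8)

(p0=11, p1=1, p2=0, p3=1, p4=4, p5=0, p6=8)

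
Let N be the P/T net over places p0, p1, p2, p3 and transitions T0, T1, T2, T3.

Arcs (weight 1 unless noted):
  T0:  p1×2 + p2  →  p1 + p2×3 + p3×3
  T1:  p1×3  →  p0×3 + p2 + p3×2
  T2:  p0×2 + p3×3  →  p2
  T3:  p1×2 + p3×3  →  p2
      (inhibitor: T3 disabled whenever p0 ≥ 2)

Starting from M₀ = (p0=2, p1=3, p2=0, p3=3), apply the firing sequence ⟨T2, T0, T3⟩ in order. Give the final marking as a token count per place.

step 1: fire T2:  (p0=2, p1=3, p2=0, p3=3) → (p0=0, p1=3, p2=1, p3=0)
step 2: fire T0:  (p0=0, p1=3, p2=1, p3=0) → (p0=0, p1=2, p2=3, p3=3)
step 3: fire T3:  (p0=0, p1=2, p2=3, p3=3) → (p0=0, p1=0, p2=4, p3=0)

(p0=0, p1=0, p2=4, p3=0)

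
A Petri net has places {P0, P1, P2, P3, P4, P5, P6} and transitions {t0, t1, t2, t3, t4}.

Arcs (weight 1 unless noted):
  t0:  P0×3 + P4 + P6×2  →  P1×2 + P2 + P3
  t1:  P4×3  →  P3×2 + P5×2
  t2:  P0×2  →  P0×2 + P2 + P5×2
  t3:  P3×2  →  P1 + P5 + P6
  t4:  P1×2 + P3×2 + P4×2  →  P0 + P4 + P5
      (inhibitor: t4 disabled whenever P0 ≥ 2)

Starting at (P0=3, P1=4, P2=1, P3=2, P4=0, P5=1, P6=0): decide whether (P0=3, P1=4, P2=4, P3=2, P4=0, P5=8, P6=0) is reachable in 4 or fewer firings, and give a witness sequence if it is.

NO — not reachable within 4 firings

depth 0: 1 marking
depth 1: 3 markings reached so far
depth 2: 5 markings reached so far
depth 3: 7 markings reached so far
depth 4: 9 markings reached so far
target is not among the 9 markings reachable within 4 steps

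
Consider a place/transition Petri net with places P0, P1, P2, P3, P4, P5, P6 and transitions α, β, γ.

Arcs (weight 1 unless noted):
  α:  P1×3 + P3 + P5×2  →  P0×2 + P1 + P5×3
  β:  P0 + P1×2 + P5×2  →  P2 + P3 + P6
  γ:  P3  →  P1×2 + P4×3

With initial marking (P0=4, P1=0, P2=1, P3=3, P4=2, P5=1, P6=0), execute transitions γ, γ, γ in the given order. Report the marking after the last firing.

(P0=4, P1=6, P2=1, P3=0, P4=11, P5=1, P6=0)

step 1: fire γ:  (P0=4, P1=0, P2=1, P3=3, P4=2, P5=1, P6=0) → (P0=4, P1=2, P2=1, P3=2, P4=5, P5=1, P6=0)
step 2: fire γ:  (P0=4, P1=2, P2=1, P3=2, P4=5, P5=1, P6=0) → (P0=4, P1=4, P2=1, P3=1, P4=8, P5=1, P6=0)
step 3: fire γ:  (P0=4, P1=4, P2=1, P3=1, P4=8, P5=1, P6=0) → (P0=4, P1=6, P2=1, P3=0, P4=11, P5=1, P6=0)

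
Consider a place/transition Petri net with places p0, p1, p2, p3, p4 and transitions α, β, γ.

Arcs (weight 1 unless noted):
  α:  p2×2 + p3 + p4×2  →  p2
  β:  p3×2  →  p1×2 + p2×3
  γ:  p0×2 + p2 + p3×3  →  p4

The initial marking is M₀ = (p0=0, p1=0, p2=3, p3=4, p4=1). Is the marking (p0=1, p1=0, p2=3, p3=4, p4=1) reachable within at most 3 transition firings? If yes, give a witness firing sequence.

depth 0: 1 marking
depth 1: 2 markings reached so far
depth 2: 3 markings reached so far
depth 3: 3 markings reached so far
(frontier empty at depth 3; search complete)
target is not among the 3 markings reachable within 3 steps

NO — not reachable within 3 firings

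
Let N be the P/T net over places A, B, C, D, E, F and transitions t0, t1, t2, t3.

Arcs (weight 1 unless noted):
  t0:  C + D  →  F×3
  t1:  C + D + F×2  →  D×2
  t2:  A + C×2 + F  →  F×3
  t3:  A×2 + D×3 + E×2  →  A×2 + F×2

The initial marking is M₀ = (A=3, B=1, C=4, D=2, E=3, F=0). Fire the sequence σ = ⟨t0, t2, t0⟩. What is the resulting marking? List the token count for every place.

step 1: fire t0:  (A=3, B=1, C=4, D=2, E=3, F=0) → (A=3, B=1, C=3, D=1, E=3, F=3)
step 2: fire t2:  (A=3, B=1, C=3, D=1, E=3, F=3) → (A=2, B=1, C=1, D=1, E=3, F=5)
step 3: fire t0:  (A=2, B=1, C=1, D=1, E=3, F=5) → (A=2, B=1, C=0, D=0, E=3, F=8)

(A=2, B=1, C=0, D=0, E=3, F=8)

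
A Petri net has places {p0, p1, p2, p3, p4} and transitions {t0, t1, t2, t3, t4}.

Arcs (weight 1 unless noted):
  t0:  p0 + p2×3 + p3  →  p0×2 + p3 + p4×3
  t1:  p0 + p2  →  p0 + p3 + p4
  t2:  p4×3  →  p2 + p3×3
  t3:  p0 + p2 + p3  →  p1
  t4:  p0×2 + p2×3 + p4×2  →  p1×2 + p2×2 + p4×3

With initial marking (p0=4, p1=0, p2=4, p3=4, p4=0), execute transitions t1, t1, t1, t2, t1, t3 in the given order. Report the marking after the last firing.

(p0=3, p1=1, p2=0, p3=10, p4=1)

step 1: fire t1:  (p0=4, p1=0, p2=4, p3=4, p4=0) → (p0=4, p1=0, p2=3, p3=5, p4=1)
step 2: fire t1:  (p0=4, p1=0, p2=3, p3=5, p4=1) → (p0=4, p1=0, p2=2, p3=6, p4=2)
step 3: fire t1:  (p0=4, p1=0, p2=2, p3=6, p4=2) → (p0=4, p1=0, p2=1, p3=7, p4=3)
step 4: fire t2:  (p0=4, p1=0, p2=1, p3=7, p4=3) → (p0=4, p1=0, p2=2, p3=10, p4=0)
step 5: fire t1:  (p0=4, p1=0, p2=2, p3=10, p4=0) → (p0=4, p1=0, p2=1, p3=11, p4=1)
step 6: fire t3:  (p0=4, p1=0, p2=1, p3=11, p4=1) → (p0=3, p1=1, p2=0, p3=10, p4=1)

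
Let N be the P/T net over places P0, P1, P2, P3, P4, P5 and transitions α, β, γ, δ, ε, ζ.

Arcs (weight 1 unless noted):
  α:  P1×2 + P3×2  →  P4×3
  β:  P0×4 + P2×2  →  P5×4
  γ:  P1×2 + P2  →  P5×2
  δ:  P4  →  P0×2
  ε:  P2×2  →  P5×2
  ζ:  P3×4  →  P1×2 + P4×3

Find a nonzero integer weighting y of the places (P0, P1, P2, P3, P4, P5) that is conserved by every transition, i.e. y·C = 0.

Incidence matrix C (rows=places, cols=transitions):
        α    β    γ    δ    ε    ζ
   P0   0   -4    0    2    0    0
   P1  -2    0   -2    0    0    2
   P2   0   -2   -1    0   -2    0
   P3  -2    0    0    0    0   -4
   P4   3    0    0   -1    0    3
   P5   0    4    2    0    2    0

Candidate y = [1, 1, 2, 2, 2, 2]; check y·C column-wise:
  col α: 1·0 + 1·-2 + 2·0 + 2·-2 + 2·3 + 2·0 = 0
  col β: 1·-4 + 1·0 + 2·-2 + 2·0 + 2·0 + 2·4 = 0
  col γ: 1·0 + 1·-2 + 2·-1 + 2·0 + 2·0 + 2·2 = 0
  col δ: 1·2 + 1·0 + 2·0 + 2·0 + 2·-1 + 2·0 = 0
  col ε: 1·0 + 1·0 + 2·-2 + 2·0 + 2·0 + 2·2 = 0
  col ζ: 1·0 + 1·2 + 2·0 + 2·-4 + 2·3 + 2·0 = 0

y = (P0:1, P1:1, P2:2, P3:2, P4:2, P5:2)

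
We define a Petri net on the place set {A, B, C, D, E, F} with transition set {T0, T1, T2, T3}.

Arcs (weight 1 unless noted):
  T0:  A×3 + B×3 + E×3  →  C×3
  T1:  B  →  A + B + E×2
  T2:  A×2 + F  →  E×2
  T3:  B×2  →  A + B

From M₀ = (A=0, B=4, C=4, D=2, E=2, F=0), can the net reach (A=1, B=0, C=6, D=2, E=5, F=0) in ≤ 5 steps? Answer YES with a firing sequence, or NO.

NO — not reachable within 5 firings

depth 0: 1 marking
depth 1: 3 markings reached so far
depth 2: 6 markings reached so far
depth 3: 10 markings reached so far
depth 4: 16 markings reached so far
depth 5: 22 markings reached so far
target is not among the 22 markings reachable within 5 steps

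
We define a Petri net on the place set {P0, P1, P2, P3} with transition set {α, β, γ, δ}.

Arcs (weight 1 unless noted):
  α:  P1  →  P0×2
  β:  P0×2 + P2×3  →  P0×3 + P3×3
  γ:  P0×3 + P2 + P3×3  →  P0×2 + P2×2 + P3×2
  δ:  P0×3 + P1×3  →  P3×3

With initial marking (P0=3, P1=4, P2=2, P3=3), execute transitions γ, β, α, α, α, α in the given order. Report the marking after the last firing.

step 1: fire γ:  (P0=3, P1=4, P2=2, P3=3) → (P0=2, P1=4, P2=3, P3=2)
step 2: fire β:  (P0=2, P1=4, P2=3, P3=2) → (P0=3, P1=4, P2=0, P3=5)
step 3: fire α:  (P0=3, P1=4, P2=0, P3=5) → (P0=5, P1=3, P2=0, P3=5)
step 4: fire α:  (P0=5, P1=3, P2=0, P3=5) → (P0=7, P1=2, P2=0, P3=5)
step 5: fire α:  (P0=7, P1=2, P2=0, P3=5) → (P0=9, P1=1, P2=0, P3=5)
step 6: fire α:  (P0=9, P1=1, P2=0, P3=5) → (P0=11, P1=0, P2=0, P3=5)

(P0=11, P1=0, P2=0, P3=5)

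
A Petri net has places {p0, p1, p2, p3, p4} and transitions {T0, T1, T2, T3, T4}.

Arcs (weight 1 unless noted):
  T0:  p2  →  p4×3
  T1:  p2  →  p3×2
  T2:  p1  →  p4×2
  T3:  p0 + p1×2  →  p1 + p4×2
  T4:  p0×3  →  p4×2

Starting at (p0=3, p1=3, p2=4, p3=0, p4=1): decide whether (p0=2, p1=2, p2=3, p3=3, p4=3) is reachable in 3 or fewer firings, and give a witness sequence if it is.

NO — not reachable within 3 firings

depth 0: 1 marking
depth 1: 6 markings reached so far
depth 2: 19 markings reached so far
depth 3: 44 markings reached so far
target is not among the 44 markings reachable within 3 steps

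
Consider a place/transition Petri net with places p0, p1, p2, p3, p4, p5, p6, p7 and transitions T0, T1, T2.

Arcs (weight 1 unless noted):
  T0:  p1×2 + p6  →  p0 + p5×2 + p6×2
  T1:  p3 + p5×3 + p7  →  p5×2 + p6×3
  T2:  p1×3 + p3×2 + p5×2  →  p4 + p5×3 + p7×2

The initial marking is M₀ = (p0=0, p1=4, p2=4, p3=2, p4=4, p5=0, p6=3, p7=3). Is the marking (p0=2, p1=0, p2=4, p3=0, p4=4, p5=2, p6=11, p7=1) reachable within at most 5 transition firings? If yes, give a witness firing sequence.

step 1: fire T0:  (p0=0, p1=4, p2=4, p3=2, p4=4, p5=0, p6=3, p7=3) → (p0=1, p1=2, p2=4, p3=2, p4=4, p5=2, p6=4, p7=3)
step 2: fire T0:  (p0=1, p1=2, p2=4, p3=2, p4=4, p5=2, p6=4, p7=3) → (p0=2, p1=0, p2=4, p3=2, p4=4, p5=4, p6=5, p7=3)
step 3: fire T1:  (p0=2, p1=0, p2=4, p3=2, p4=4, p5=4, p6=5, p7=3) → (p0=2, p1=0, p2=4, p3=1, p4=4, p5=3, p6=8, p7=2)
step 4: fire T1:  (p0=2, p1=0, p2=4, p3=1, p4=4, p5=3, p6=8, p7=2) → (p0=2, p1=0, p2=4, p3=0, p4=4, p5=2, p6=11, p7=1)

YES — reachable via ⟨T0, T0, T1, T1⟩ (4 firings)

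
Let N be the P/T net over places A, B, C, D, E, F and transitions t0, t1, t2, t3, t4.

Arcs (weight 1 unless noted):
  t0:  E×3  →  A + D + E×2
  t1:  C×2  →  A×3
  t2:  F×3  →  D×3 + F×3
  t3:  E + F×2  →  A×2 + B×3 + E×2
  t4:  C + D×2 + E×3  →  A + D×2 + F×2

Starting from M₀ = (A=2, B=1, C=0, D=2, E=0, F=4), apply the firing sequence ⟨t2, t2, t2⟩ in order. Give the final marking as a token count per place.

(A=2, B=1, C=0, D=11, E=0, F=4)

step 1: fire t2:  (A=2, B=1, C=0, D=2, E=0, F=4) → (A=2, B=1, C=0, D=5, E=0, F=4)
step 2: fire t2:  (A=2, B=1, C=0, D=5, E=0, F=4) → (A=2, B=1, C=0, D=8, E=0, F=4)
step 3: fire t2:  (A=2, B=1, C=0, D=8, E=0, F=4) → (A=2, B=1, C=0, D=11, E=0, F=4)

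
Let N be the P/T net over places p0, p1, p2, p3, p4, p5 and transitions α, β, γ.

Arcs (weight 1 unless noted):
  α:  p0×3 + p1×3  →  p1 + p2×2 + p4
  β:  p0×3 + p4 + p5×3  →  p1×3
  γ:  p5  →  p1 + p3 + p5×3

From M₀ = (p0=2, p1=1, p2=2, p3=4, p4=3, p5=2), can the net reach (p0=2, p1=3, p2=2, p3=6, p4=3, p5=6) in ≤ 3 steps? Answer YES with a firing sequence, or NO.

YES — reachable via ⟨γ, γ⟩ (2 firings)

step 1: fire γ:  (p0=2, p1=1, p2=2, p3=4, p4=3, p5=2) → (p0=2, p1=2, p2=2, p3=5, p4=3, p5=4)
step 2: fire γ:  (p0=2, p1=2, p2=2, p3=5, p4=3, p5=4) → (p0=2, p1=3, p2=2, p3=6, p4=3, p5=6)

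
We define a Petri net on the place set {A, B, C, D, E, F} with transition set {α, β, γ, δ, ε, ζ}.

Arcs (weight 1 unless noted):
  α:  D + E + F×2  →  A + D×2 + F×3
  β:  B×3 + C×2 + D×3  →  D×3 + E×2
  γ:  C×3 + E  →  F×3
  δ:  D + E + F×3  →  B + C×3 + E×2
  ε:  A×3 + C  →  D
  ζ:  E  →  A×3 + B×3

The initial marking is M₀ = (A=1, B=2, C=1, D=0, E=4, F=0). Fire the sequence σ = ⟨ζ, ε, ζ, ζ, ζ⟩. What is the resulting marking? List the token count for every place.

(A=10, B=14, C=0, D=1, E=0, F=0)

step 1: fire ζ:  (A=1, B=2, C=1, D=0, E=4, F=0) → (A=4, B=5, C=1, D=0, E=3, F=0)
step 2: fire ε:  (A=4, B=5, C=1, D=0, E=3, F=0) → (A=1, B=5, C=0, D=1, E=3, F=0)
step 3: fire ζ:  (A=1, B=5, C=0, D=1, E=3, F=0) → (A=4, B=8, C=0, D=1, E=2, F=0)
step 4: fire ζ:  (A=4, B=8, C=0, D=1, E=2, F=0) → (A=7, B=11, C=0, D=1, E=1, F=0)
step 5: fire ζ:  (A=7, B=11, C=0, D=1, E=1, F=0) → (A=10, B=14, C=0, D=1, E=0, F=0)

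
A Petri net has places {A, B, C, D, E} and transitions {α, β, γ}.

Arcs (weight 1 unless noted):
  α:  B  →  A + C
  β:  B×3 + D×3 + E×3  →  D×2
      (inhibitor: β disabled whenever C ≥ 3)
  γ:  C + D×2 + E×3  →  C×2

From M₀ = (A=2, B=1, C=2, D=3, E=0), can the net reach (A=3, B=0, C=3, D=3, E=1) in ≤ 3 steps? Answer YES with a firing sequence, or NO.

depth 0: 1 marking
depth 1: 2 markings reached so far
depth 2: 2 markings reached so far
(frontier empty at depth 2; search complete)
target is not among the 2 markings reachable within 3 steps

NO — not reachable within 3 firings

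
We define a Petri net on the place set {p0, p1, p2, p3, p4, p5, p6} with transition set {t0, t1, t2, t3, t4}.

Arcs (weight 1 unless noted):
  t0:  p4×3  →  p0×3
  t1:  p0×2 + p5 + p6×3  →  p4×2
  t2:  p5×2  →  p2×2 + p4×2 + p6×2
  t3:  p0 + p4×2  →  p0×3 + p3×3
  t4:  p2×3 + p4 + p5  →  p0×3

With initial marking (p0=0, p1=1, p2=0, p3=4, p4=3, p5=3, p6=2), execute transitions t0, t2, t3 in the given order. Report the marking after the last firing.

(p0=5, p1=1, p2=2, p3=7, p4=0, p5=1, p6=4)

step 1: fire t0:  (p0=0, p1=1, p2=0, p3=4, p4=3, p5=3, p6=2) → (p0=3, p1=1, p2=0, p3=4, p4=0, p5=3, p6=2)
step 2: fire t2:  (p0=3, p1=1, p2=0, p3=4, p4=0, p5=3, p6=2) → (p0=3, p1=1, p2=2, p3=4, p4=2, p5=1, p6=4)
step 3: fire t3:  (p0=3, p1=1, p2=2, p3=4, p4=2, p5=1, p6=4) → (p0=5, p1=1, p2=2, p3=7, p4=0, p5=1, p6=4)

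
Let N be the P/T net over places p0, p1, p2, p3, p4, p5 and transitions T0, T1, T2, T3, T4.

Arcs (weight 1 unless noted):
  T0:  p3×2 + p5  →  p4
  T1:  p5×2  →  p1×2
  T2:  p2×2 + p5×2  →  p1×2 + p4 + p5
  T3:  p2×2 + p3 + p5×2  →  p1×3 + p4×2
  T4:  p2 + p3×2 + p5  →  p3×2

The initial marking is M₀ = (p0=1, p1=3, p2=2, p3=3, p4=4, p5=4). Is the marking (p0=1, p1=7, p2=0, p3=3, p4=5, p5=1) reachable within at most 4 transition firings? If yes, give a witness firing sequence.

step 1: fire T1:  (p0=1, p1=3, p2=2, p3=3, p4=4, p5=4) → (p0=1, p1=5, p2=2, p3=3, p4=4, p5=2)
step 2: fire T2:  (p0=1, p1=5, p2=2, p3=3, p4=4, p5=2) → (p0=1, p1=7, p2=0, p3=3, p4=5, p5=1)

YES — reachable via ⟨T1, T2⟩ (2 firings)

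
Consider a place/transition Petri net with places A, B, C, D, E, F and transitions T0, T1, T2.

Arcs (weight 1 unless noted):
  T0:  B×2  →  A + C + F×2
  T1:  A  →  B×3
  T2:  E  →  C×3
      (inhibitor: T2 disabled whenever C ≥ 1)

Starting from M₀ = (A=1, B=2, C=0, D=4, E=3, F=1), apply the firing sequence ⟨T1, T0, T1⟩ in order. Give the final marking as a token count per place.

(A=0, B=6, C=1, D=4, E=3, F=3)

step 1: fire T1:  (A=1, B=2, C=0, D=4, E=3, F=1) → (A=0, B=5, C=0, D=4, E=3, F=1)
step 2: fire T0:  (A=0, B=5, C=0, D=4, E=3, F=1) → (A=1, B=3, C=1, D=4, E=3, F=3)
step 3: fire T1:  (A=1, B=3, C=1, D=4, E=3, F=3) → (A=0, B=6, C=1, D=4, E=3, F=3)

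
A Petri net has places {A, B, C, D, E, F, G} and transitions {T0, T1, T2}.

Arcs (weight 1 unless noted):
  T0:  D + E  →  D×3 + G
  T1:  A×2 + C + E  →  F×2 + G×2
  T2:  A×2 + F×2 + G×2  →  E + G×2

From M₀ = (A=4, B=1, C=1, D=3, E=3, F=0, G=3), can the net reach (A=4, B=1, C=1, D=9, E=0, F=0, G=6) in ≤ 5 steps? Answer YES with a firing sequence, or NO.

step 1: fire T0:  (A=4, B=1, C=1, D=3, E=3, F=0, G=3) → (A=4, B=1, C=1, D=5, E=2, F=0, G=4)
step 2: fire T0:  (A=4, B=1, C=1, D=5, E=2, F=0, G=4) → (A=4, B=1, C=1, D=7, E=1, F=0, G=5)
step 3: fire T0:  (A=4, B=1, C=1, D=7, E=1, F=0, G=5) → (A=4, B=1, C=1, D=9, E=0, F=0, G=6)

YES — reachable via ⟨T0, T0, T0⟩ (3 firings)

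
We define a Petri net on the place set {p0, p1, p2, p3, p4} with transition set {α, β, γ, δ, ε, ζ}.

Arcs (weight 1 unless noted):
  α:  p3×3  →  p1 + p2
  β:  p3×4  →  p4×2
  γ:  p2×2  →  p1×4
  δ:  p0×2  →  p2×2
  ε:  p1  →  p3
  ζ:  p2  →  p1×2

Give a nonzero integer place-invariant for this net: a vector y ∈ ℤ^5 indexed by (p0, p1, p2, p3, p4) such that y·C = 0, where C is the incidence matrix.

Incidence matrix C (rows=places, cols=transitions):
        α    β    γ    δ    ε    ζ
   p0   0    0    0   -2    0    0
   p1   1    0    4    0   -1    2
   p2   1    0   -2    2    0   -1
   p3  -3   -4    0    0    1    0
   p4   0    2    0    0    0    0

Candidate y = [2, 1, 2, 1, 2]; check y·C column-wise:
  col α: 2·0 + 1·1 + 2·1 + 1·-3 + 2·0 = 0
  col β: 2·0 + 1·0 + 2·0 + 1·-4 + 2·2 = 0
  col γ: 2·0 + 1·4 + 2·-2 + 1·0 + 2·0 = 0
  col δ: 2·-2 + 1·0 + 2·2 + 1·0 + 2·0 = 0
  col ε: 2·0 + 1·-1 + 2·0 + 1·1 + 2·0 = 0
  col ζ: 2·0 + 1·2 + 2·-1 + 1·0 + 2·0 = 0

y = (p0:2, p1:1, p2:2, p3:1, p4:2)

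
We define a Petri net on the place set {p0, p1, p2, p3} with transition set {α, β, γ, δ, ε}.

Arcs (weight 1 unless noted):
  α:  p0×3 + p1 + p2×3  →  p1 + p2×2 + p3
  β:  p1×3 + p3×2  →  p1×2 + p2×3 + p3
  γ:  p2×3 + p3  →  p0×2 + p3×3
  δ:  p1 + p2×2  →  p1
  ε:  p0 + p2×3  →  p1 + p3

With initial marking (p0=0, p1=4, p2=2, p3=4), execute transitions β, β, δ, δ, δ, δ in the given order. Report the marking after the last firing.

step 1: fire β:  (p0=0, p1=4, p2=2, p3=4) → (p0=0, p1=3, p2=5, p3=3)
step 2: fire β:  (p0=0, p1=3, p2=5, p3=3) → (p0=0, p1=2, p2=8, p3=2)
step 3: fire δ:  (p0=0, p1=2, p2=8, p3=2) → (p0=0, p1=2, p2=6, p3=2)
step 4: fire δ:  (p0=0, p1=2, p2=6, p3=2) → (p0=0, p1=2, p2=4, p3=2)
step 5: fire δ:  (p0=0, p1=2, p2=4, p3=2) → (p0=0, p1=2, p2=2, p3=2)
step 6: fire δ:  (p0=0, p1=2, p2=2, p3=2) → (p0=0, p1=2, p2=0, p3=2)

(p0=0, p1=2, p2=0, p3=2)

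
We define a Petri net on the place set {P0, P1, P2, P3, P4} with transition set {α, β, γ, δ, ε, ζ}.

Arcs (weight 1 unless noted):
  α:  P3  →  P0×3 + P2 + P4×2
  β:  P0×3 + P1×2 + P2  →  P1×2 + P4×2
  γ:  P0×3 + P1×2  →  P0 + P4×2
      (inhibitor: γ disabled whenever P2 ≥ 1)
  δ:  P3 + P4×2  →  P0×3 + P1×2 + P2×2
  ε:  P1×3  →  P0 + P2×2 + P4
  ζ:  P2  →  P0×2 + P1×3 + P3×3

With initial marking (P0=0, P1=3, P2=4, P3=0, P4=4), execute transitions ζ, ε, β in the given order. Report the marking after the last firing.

(P0=0, P1=3, P2=4, P3=3, P4=7)

step 1: fire ζ:  (P0=0, P1=3, P2=4, P3=0, P4=4) → (P0=2, P1=6, P2=3, P3=3, P4=4)
step 2: fire ε:  (P0=2, P1=6, P2=3, P3=3, P4=4) → (P0=3, P1=3, P2=5, P3=3, P4=5)
step 3: fire β:  (P0=3, P1=3, P2=5, P3=3, P4=5) → (P0=0, P1=3, P2=4, P3=3, P4=7)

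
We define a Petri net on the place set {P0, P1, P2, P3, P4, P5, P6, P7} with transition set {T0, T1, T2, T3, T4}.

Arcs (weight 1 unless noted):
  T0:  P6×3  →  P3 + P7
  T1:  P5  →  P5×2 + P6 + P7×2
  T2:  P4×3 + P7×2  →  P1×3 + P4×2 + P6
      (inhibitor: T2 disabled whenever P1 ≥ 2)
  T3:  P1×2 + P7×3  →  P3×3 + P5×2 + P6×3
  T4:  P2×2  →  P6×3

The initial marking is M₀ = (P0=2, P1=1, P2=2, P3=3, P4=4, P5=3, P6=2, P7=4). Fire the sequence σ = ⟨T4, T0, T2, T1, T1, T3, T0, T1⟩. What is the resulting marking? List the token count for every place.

step 1: fire T4:  (P0=2, P1=1, P2=2, P3=3, P4=4, P5=3, P6=2, P7=4) → (P0=2, P1=1, P2=0, P3=3, P4=4, P5=3, P6=5, P7=4)
step 2: fire T0:  (P0=2, P1=1, P2=0, P3=3, P4=4, P5=3, P6=5, P7=4) → (P0=2, P1=1, P2=0, P3=4, P4=4, P5=3, P6=2, P7=5)
step 3: fire T2:  (P0=2, P1=1, P2=0, P3=4, P4=4, P5=3, P6=2, P7=5) → (P0=2, P1=4, P2=0, P3=4, P4=3, P5=3, P6=3, P7=3)
step 4: fire T1:  (P0=2, P1=4, P2=0, P3=4, P4=3, P5=3, P6=3, P7=3) → (P0=2, P1=4, P2=0, P3=4, P4=3, P5=4, P6=4, P7=5)
step 5: fire T1:  (P0=2, P1=4, P2=0, P3=4, P4=3, P5=4, P6=4, P7=5) → (P0=2, P1=4, P2=0, P3=4, P4=3, P5=5, P6=5, P7=7)
step 6: fire T3:  (P0=2, P1=4, P2=0, P3=4, P4=3, P5=5, P6=5, P7=7) → (P0=2, P1=2, P2=0, P3=7, P4=3, P5=7, P6=8, P7=4)
step 7: fire T0:  (P0=2, P1=2, P2=0, P3=7, P4=3, P5=7, P6=8, P7=4) → (P0=2, P1=2, P2=0, P3=8, P4=3, P5=7, P6=5, P7=5)
step 8: fire T1:  (P0=2, P1=2, P2=0, P3=8, P4=3, P5=7, P6=5, P7=5) → (P0=2, P1=2, P2=0, P3=8, P4=3, P5=8, P6=6, P7=7)

(P0=2, P1=2, P2=0, P3=8, P4=3, P5=8, P6=6, P7=7)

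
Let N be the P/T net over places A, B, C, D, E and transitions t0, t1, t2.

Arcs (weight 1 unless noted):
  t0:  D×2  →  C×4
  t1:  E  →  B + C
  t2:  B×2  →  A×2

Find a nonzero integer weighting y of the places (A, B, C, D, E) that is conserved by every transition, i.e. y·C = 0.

Incidence matrix C (rows=places, cols=transitions):
       t0   t1   t2
    A   0    0    2
    B   0    1   -2
    C   4    1    0
    D  -2    0    0
    E   0   -1    0

Candidate y = [1, 1, -1, -2, 0]; check y·C column-wise:
  col t0: 1·0 + 1·0 + -1·4 + -2·-2 = 0
  col t1: 1·0 + 1·1 + -1·1 + -2·0 + 0·-1 = 0
  col t2: 1·2 + 1·-2 + -1·0 + -2·0 = 0

y = (A:1, B:1, C:-1, D:-2, E:0)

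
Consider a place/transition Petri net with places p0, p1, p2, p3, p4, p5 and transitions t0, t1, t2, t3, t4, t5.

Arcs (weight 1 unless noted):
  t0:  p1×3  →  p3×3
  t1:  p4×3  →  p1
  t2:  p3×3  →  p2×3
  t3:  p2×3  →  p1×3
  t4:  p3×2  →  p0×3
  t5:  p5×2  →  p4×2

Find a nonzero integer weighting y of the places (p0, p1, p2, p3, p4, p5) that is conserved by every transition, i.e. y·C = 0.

Incidence matrix C (rows=places, cols=transitions):
       t0   t1   t2   t3   t4   t5
   p0   0    0    0    0    3    0
   p1  -3    1    0    3    0    0
   p2   0    0    3   -3    0    0
   p3   3    0   -3    0   -2    0
   p4   0   -3    0    0    0    2
   p5   0    0    0    0    0   -2

Candidate y = [2, 3, 3, 3, 1, 1]; check y·C column-wise:
  col t0: 2·0 + 3·-3 + 3·0 + 3·3 + 1·0 + 1·0 = 0
  col t1: 2·0 + 3·1 + 3·0 + 3·0 + 1·-3 + 1·0 = 0
  col t2: 2·0 + 3·0 + 3·3 + 3·-3 + 1·0 + 1·0 = 0
  col t3: 2·0 + 3·3 + 3·-3 + 3·0 + 1·0 + 1·0 = 0
  col t4: 2·3 + 3·0 + 3·0 + 3·-2 + 1·0 + 1·0 = 0
  col t5: 2·0 + 3·0 + 3·0 + 3·0 + 1·2 + 1·-2 = 0

y = (p0:2, p1:3, p2:3, p3:3, p4:1, p5:1)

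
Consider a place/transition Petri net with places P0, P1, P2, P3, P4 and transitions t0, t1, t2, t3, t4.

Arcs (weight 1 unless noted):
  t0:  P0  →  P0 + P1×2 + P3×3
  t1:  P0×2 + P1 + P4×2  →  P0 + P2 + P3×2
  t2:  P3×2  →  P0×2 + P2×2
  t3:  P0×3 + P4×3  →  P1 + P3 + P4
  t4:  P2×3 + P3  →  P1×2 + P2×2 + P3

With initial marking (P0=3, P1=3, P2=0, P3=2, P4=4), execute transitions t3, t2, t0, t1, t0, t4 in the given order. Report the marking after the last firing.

step 1: fire t3:  (P0=3, P1=3, P2=0, P3=2, P4=4) → (P0=0, P1=4, P2=0, P3=3, P4=2)
step 2: fire t2:  (P0=0, P1=4, P2=0, P3=3, P4=2) → (P0=2, P1=4, P2=2, P3=1, P4=2)
step 3: fire t0:  (P0=2, P1=4, P2=2, P3=1, P4=2) → (P0=2, P1=6, P2=2, P3=4, P4=2)
step 4: fire t1:  (P0=2, P1=6, P2=2, P3=4, P4=2) → (P0=1, P1=5, P2=3, P3=6, P4=0)
step 5: fire t0:  (P0=1, P1=5, P2=3, P3=6, P4=0) → (P0=1, P1=7, P2=3, P3=9, P4=0)
step 6: fire t4:  (P0=1, P1=7, P2=3, P3=9, P4=0) → (P0=1, P1=9, P2=2, P3=9, P4=0)

(P0=1, P1=9, P2=2, P3=9, P4=0)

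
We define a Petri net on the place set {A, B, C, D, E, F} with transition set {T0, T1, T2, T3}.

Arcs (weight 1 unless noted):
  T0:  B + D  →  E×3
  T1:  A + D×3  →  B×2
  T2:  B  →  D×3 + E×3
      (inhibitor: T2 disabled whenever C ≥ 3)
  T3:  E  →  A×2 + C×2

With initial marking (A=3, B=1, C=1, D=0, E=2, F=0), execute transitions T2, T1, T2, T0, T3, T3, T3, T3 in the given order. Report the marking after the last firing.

step 1: fire T2:  (A=3, B=1, C=1, D=0, E=2, F=0) → (A=3, B=0, C=1, D=3, E=5, F=0)
step 2: fire T1:  (A=3, B=0, C=1, D=3, E=5, F=0) → (A=2, B=2, C=1, D=0, E=5, F=0)
step 3: fire T2:  (A=2, B=2, C=1, D=0, E=5, F=0) → (A=2, B=1, C=1, D=3, E=8, F=0)
step 4: fire T0:  (A=2, B=1, C=1, D=3, E=8, F=0) → (A=2, B=0, C=1, D=2, E=11, F=0)
step 5: fire T3:  (A=2, B=0, C=1, D=2, E=11, F=0) → (A=4, B=0, C=3, D=2, E=10, F=0)
step 6: fire T3:  (A=4, B=0, C=3, D=2, E=10, F=0) → (A=6, B=0, C=5, D=2, E=9, F=0)
step 7: fire T3:  (A=6, B=0, C=5, D=2, E=9, F=0) → (A=8, B=0, C=7, D=2, E=8, F=0)
step 8: fire T3:  (A=8, B=0, C=7, D=2, E=8, F=0) → (A=10, B=0, C=9, D=2, E=7, F=0)

(A=10, B=0, C=9, D=2, E=7, F=0)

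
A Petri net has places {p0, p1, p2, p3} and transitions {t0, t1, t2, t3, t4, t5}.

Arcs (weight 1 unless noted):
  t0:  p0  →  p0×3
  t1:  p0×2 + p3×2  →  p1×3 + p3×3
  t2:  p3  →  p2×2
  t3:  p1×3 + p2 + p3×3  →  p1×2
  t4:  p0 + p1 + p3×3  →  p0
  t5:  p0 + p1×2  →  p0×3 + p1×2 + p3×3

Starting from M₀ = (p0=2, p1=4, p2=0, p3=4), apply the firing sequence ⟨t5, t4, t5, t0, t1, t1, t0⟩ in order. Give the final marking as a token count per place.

(p0=6, p1=9, p2=0, p3=9)

step 1: fire t5:  (p0=2, p1=4, p2=0, p3=4) → (p0=4, p1=4, p2=0, p3=7)
step 2: fire t4:  (p0=4, p1=4, p2=0, p3=7) → (p0=4, p1=3, p2=0, p3=4)
step 3: fire t5:  (p0=4, p1=3, p2=0, p3=4) → (p0=6, p1=3, p2=0, p3=7)
step 4: fire t0:  (p0=6, p1=3, p2=0, p3=7) → (p0=8, p1=3, p2=0, p3=7)
step 5: fire t1:  (p0=8, p1=3, p2=0, p3=7) → (p0=6, p1=6, p2=0, p3=8)
step 6: fire t1:  (p0=6, p1=6, p2=0, p3=8) → (p0=4, p1=9, p2=0, p3=9)
step 7: fire t0:  (p0=4, p1=9, p2=0, p3=9) → (p0=6, p1=9, p2=0, p3=9)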